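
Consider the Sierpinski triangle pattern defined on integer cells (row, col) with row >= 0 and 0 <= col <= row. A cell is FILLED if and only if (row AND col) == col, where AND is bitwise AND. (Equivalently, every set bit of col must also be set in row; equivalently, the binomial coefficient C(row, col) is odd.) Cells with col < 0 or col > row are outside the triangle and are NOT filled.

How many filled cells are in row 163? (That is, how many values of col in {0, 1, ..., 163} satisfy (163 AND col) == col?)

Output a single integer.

163 in binary = 10100011
popcount(163) = number of 1-bits in 10100011 = 4
A col c satisfies (163 AND c) == c iff every set bit of c is also set in 163; each of the 4 set bits of 163 can independently be on or off in c.
count = 2^4 = 16

Answer: 16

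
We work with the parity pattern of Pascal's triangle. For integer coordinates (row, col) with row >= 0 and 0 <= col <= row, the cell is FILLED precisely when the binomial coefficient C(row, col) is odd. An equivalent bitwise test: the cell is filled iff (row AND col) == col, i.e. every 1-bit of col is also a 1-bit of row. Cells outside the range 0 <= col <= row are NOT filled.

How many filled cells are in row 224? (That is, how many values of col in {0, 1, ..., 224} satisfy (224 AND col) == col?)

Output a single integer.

Answer: 8

Derivation:
224 in binary = 11100000
popcount(224) = number of 1-bits in 11100000 = 3
A col c satisfies (224 AND c) == c iff every set bit of c is also set in 224; each of the 3 set bits of 224 can independently be on or off in c.
count = 2^3 = 8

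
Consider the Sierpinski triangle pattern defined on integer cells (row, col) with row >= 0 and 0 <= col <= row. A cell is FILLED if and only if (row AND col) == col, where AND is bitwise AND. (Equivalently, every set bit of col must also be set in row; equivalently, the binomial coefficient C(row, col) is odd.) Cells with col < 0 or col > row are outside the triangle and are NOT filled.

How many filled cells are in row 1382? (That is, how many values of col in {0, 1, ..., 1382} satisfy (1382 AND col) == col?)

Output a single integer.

1382 in binary = 10101100110
popcount(1382) = number of 1-bits in 10101100110 = 6
A col c satisfies (1382 AND c) == c iff every set bit of c is also set in 1382; each of the 6 set bits of 1382 can independently be on or off in c.
count = 2^6 = 64

Answer: 64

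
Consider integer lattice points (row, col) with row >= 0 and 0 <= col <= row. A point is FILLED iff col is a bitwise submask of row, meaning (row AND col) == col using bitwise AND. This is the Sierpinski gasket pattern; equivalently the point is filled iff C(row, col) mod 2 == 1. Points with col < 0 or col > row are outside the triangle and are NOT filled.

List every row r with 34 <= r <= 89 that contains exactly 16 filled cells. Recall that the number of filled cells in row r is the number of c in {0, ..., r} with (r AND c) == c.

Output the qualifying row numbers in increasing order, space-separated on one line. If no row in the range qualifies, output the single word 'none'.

Answer: 39 43 45 46 51 53 54 57 58 60 71 75 77 78 83 85 86 89

Derivation:
Row r has 2^popcount(r) filled cells, so we need popcount(r) = log2(16) = 4.
Scan r = 34..89 and keep those with exactly 4 one-bits:
r=34=100010 popcount=2 -> skip
r=35=100011 popcount=3 -> skip
r=36=100100 popcount=2 -> skip
r=37=100101 popcount=3 -> skip
r=38=100110 popcount=3 -> skip
r=39=100111 popcount=4 -> KEEP
r=40=101000 popcount=2 -> skip
r=41=101001 popcount=3 -> skip
r=42=101010 popcount=3 -> skip
r=43=101011 popcount=4 -> KEEP
r=44=101100 popcount=3 -> skip
r=45=101101 popcount=4 -> KEEP
r=46=101110 popcount=4 -> KEEP
r=47=101111 popcount=5 -> skip
r=48=110000 popcount=2 -> skip
r=49=110001 popcount=3 -> skip
r=50=110010 popcount=3 -> skip
r=51=110011 popcount=4 -> KEEP
r=52=110100 popcount=3 -> skip
r=53=110101 popcount=4 -> KEEP
r=54=110110 popcount=4 -> KEEP
r=55=110111 popcount=5 -> skip
r=56=111000 popcount=3 -> skip
r=57=111001 popcount=4 -> KEEP
r=58=111010 popcount=4 -> KEEP
r=59=111011 popcount=5 -> skip
r=60=111100 popcount=4 -> KEEP
r=61=111101 popcount=5 -> skip
r=62=111110 popcount=5 -> skip
r=63=111111 popcount=6 -> skip
r=64=1000000 popcount=1 -> skip
r=65=1000001 popcount=2 -> skip
r=66=1000010 popcount=2 -> skip
r=67=1000011 popcount=3 -> skip
r=68=1000100 popcount=2 -> skip
r=69=1000101 popcount=3 -> skip
r=70=1000110 popcount=3 -> skip
r=71=1000111 popcount=4 -> KEEP
r=72=1001000 popcount=2 -> skip
r=73=1001001 popcount=3 -> skip
r=74=1001010 popcount=3 -> skip
r=75=1001011 popcount=4 -> KEEP
r=76=1001100 popcount=3 -> skip
r=77=1001101 popcount=4 -> KEEP
r=78=1001110 popcount=4 -> KEEP
r=79=1001111 popcount=5 -> skip
r=80=1010000 popcount=2 -> skip
r=81=1010001 popcount=3 -> skip
r=82=1010010 popcount=3 -> skip
r=83=1010011 popcount=4 -> KEEP
r=84=1010100 popcount=3 -> skip
r=85=1010101 popcount=4 -> KEEP
r=86=1010110 popcount=4 -> KEEP
r=87=1010111 popcount=5 -> skip
r=88=1011000 popcount=3 -> skip
r=89=1011001 popcount=4 -> KEEP
Kept rows: 39 43 45 46 51 53 54 57 58 60 71 75 77 78 83 85 86 89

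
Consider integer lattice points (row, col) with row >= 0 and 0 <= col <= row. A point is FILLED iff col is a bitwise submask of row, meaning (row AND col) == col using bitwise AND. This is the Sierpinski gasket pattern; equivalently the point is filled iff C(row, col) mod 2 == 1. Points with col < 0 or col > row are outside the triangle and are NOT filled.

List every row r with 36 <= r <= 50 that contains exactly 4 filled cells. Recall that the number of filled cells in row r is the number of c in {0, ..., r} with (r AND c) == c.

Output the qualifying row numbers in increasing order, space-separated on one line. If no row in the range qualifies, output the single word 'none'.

Answer: 36 40 48

Derivation:
Row r has 2^popcount(r) filled cells, so we need popcount(r) = log2(4) = 2.
Scan r = 36..50 and keep those with exactly 2 one-bits:
r=36=100100 popcount=2 -> KEEP
r=37=100101 popcount=3 -> skip
r=38=100110 popcount=3 -> skip
r=39=100111 popcount=4 -> skip
r=40=101000 popcount=2 -> KEEP
r=41=101001 popcount=3 -> skip
r=42=101010 popcount=3 -> skip
r=43=101011 popcount=4 -> skip
r=44=101100 popcount=3 -> skip
r=45=101101 popcount=4 -> skip
r=46=101110 popcount=4 -> skip
r=47=101111 popcount=5 -> skip
r=48=110000 popcount=2 -> KEEP
r=49=110001 popcount=3 -> skip
r=50=110010 popcount=3 -> skip
Kept rows: 36 40 48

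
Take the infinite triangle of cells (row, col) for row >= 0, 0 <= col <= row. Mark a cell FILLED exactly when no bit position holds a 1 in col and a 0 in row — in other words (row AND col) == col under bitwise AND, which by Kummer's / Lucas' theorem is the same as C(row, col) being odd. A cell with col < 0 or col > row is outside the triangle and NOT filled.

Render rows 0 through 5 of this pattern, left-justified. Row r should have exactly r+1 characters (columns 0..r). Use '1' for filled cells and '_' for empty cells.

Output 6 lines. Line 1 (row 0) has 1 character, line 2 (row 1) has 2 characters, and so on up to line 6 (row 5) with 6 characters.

Answer: 1
11
1_1
1111
1___1
11__11

Derivation:
r0=0: 1
r1=1: 11
r2=10: 1_1
r3=11: 1111
r4=100: 1___1
r5=101: 11__11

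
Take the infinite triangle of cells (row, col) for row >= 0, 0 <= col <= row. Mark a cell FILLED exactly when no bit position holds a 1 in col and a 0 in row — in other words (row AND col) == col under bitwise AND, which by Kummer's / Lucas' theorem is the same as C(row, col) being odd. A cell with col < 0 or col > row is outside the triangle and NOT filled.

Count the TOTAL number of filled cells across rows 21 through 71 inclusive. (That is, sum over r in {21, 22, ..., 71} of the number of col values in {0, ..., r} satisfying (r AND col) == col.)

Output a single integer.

Answer: 680

Derivation:
r21=10101 pc3: +8 =8
r22=10110 pc3: +8 =16
r23=10111 pc4: +16 =32
r24=11000 pc2: +4 =36
r25=11001 pc3: +8 =44
r26=11010 pc3: +8 =52
r27=11011 pc4: +16 =68
r28=11100 pc3: +8 =76
r29=11101 pc4: +16 =92
r30=11110 pc4: +16 =108
r31=11111 pc5: +32 =140
r32=100000 pc1: +2 =142
r33=100001 pc2: +4 =146
r34=100010 pc2: +4 =150
r35=100011 pc3: +8 =158
r36=100100 pc2: +4 =162
r37=100101 pc3: +8 =170
r38=100110 pc3: +8 =178
r39=100111 pc4: +16 =194
r40=101000 pc2: +4 =198
r41=101001 pc3: +8 =206
r42=101010 pc3: +8 =214
r43=101011 pc4: +16 =230
r44=101100 pc3: +8 =238
r45=101101 pc4: +16 =254
r46=101110 pc4: +16 =270
r47=101111 pc5: +32 =302
r48=110000 pc2: +4 =306
r49=110001 pc3: +8 =314
r50=110010 pc3: +8 =322
r51=110011 pc4: +16 =338
r52=110100 pc3: +8 =346
r53=110101 pc4: +16 =362
r54=110110 pc4: +16 =378
r55=110111 pc5: +32 =410
r56=111000 pc3: +8 =418
r57=111001 pc4: +16 =434
r58=111010 pc4: +16 =450
r59=111011 pc5: +32 =482
r60=111100 pc4: +16 =498
r61=111101 pc5: +32 =530
r62=111110 pc5: +32 =562
r63=111111 pc6: +64 =626
r64=1000000 pc1: +2 =628
r65=1000001 pc2: +4 =632
r66=1000010 pc2: +4 =636
r67=1000011 pc3: +8 =644
r68=1000100 pc2: +4 =648
r69=1000101 pc3: +8 =656
r70=1000110 pc3: +8 =664
r71=1000111 pc4: +16 =680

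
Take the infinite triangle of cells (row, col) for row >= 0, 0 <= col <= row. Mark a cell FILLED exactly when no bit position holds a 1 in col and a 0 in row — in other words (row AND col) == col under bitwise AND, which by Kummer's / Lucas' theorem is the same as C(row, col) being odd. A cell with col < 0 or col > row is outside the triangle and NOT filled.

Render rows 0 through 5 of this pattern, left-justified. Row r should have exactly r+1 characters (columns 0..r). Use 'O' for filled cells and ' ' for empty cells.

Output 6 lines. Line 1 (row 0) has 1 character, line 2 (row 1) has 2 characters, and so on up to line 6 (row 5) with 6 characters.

Answer: O
OO
O O
OOOO
O   O
OO  OO

Derivation:
r0=0: O
r1=1: OO
r2=10: O O
r3=11: OOOO
r4=100: O   O
r5=101: OO  OO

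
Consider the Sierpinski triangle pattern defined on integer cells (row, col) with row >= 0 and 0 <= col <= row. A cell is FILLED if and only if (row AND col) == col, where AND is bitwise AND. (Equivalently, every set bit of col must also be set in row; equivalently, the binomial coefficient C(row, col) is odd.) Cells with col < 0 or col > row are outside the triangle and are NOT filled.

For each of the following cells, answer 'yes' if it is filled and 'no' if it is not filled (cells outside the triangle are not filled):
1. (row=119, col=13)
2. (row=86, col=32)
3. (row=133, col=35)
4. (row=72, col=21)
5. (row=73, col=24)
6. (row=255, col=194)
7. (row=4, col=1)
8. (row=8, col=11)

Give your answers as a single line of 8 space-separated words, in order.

Answer: no no no no no yes no no

Derivation:
(119,13): row=0b1110111, col=0b1101, row AND col = 0b101 = 5; 5 != 13 -> empty
(86,32): row=0b1010110, col=0b100000, row AND col = 0b0 = 0; 0 != 32 -> empty
(133,35): row=0b10000101, col=0b100011, row AND col = 0b1 = 1; 1 != 35 -> empty
(72,21): row=0b1001000, col=0b10101, row AND col = 0b0 = 0; 0 != 21 -> empty
(73,24): row=0b1001001, col=0b11000, row AND col = 0b1000 = 8; 8 != 24 -> empty
(255,194): row=0b11111111, col=0b11000010, row AND col = 0b11000010 = 194; 194 == 194 -> filled
(4,1): row=0b100, col=0b1, row AND col = 0b0 = 0; 0 != 1 -> empty
(8,11): col outside [0, 8] -> not filled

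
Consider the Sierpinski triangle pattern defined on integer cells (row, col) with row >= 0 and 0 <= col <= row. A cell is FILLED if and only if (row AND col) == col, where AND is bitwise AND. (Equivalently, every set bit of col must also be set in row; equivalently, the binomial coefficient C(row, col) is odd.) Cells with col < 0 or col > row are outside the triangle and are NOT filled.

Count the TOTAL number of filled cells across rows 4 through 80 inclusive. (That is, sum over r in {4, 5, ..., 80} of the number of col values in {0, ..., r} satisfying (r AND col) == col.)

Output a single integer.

Answer: 886

Derivation:
r4=100 pc1: +2 =2
r5=101 pc2: +4 =6
r6=110 pc2: +4 =10
r7=111 pc3: +8 =18
r8=1000 pc1: +2 =20
r9=1001 pc2: +4 =24
r10=1010 pc2: +4 =28
r11=1011 pc3: +8 =36
r12=1100 pc2: +4 =40
r13=1101 pc3: +8 =48
r14=1110 pc3: +8 =56
r15=1111 pc4: +16 =72
r16=10000 pc1: +2 =74
r17=10001 pc2: +4 =78
r18=10010 pc2: +4 =82
r19=10011 pc3: +8 =90
r20=10100 pc2: +4 =94
r21=10101 pc3: +8 =102
r22=10110 pc3: +8 =110
r23=10111 pc4: +16 =126
r24=11000 pc2: +4 =130
r25=11001 pc3: +8 =138
r26=11010 pc3: +8 =146
r27=11011 pc4: +16 =162
r28=11100 pc3: +8 =170
r29=11101 pc4: +16 =186
r30=11110 pc4: +16 =202
r31=11111 pc5: +32 =234
r32=100000 pc1: +2 =236
r33=100001 pc2: +4 =240
r34=100010 pc2: +4 =244
r35=100011 pc3: +8 =252
r36=100100 pc2: +4 =256
r37=100101 pc3: +8 =264
r38=100110 pc3: +8 =272
r39=100111 pc4: +16 =288
r40=101000 pc2: +4 =292
r41=101001 pc3: +8 =300
r42=101010 pc3: +8 =308
r43=101011 pc4: +16 =324
r44=101100 pc3: +8 =332
r45=101101 pc4: +16 =348
r46=101110 pc4: +16 =364
r47=101111 pc5: +32 =396
r48=110000 pc2: +4 =400
r49=110001 pc3: +8 =408
r50=110010 pc3: +8 =416
r51=110011 pc4: +16 =432
r52=110100 pc3: +8 =440
r53=110101 pc4: +16 =456
r54=110110 pc4: +16 =472
r55=110111 pc5: +32 =504
r56=111000 pc3: +8 =512
r57=111001 pc4: +16 =528
r58=111010 pc4: +16 =544
r59=111011 pc5: +32 =576
r60=111100 pc4: +16 =592
r61=111101 pc5: +32 =624
r62=111110 pc5: +32 =656
r63=111111 pc6: +64 =720
r64=1000000 pc1: +2 =722
r65=1000001 pc2: +4 =726
r66=1000010 pc2: +4 =730
r67=1000011 pc3: +8 =738
r68=1000100 pc2: +4 =742
r69=1000101 pc3: +8 =750
r70=1000110 pc3: +8 =758
r71=1000111 pc4: +16 =774
r72=1001000 pc2: +4 =778
r73=1001001 pc3: +8 =786
r74=1001010 pc3: +8 =794
r75=1001011 pc4: +16 =810
r76=1001100 pc3: +8 =818
r77=1001101 pc4: +16 =834
r78=1001110 pc4: +16 =850
r79=1001111 pc5: +32 =882
r80=1010000 pc2: +4 =886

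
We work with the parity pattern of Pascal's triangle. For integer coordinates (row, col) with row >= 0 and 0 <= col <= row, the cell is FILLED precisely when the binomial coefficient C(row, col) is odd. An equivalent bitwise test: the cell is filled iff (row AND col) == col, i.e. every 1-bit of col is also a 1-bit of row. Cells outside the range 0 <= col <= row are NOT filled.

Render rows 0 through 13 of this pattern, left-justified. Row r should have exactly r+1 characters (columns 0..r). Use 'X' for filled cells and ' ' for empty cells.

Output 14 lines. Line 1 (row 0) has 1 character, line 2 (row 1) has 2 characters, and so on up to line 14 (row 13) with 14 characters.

Answer: X
XX
X X
XXXX
X   X
XX  XX
X X X X
XXXXXXXX
X       X
XX      XX
X X     X X
XXXX    XXXX
X   X   X   X
XX  XX  XX  XX

Derivation:
r0=0: X
r1=1: XX
r2=10: X X
r3=11: XXXX
r4=100: X   X
r5=101: XX  XX
r6=110: X X X X
r7=111: XXXXXXXX
r8=1000: X       X
r9=1001: XX      XX
r10=1010: X X     X X
r11=1011: XXXX    XXXX
r12=1100: X   X   X   X
r13=1101: XX  XX  XX  XX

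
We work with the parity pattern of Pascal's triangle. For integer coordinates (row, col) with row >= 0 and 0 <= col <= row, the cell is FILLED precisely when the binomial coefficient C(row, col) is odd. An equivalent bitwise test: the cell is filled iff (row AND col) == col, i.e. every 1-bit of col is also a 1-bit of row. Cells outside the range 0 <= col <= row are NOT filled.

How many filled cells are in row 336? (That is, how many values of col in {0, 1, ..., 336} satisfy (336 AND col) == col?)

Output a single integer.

336 in binary = 101010000
popcount(336) = number of 1-bits in 101010000 = 3
A col c satisfies (336 AND c) == c iff every set bit of c is also set in 336; each of the 3 set bits of 336 can independently be on or off in c.
count = 2^3 = 8

Answer: 8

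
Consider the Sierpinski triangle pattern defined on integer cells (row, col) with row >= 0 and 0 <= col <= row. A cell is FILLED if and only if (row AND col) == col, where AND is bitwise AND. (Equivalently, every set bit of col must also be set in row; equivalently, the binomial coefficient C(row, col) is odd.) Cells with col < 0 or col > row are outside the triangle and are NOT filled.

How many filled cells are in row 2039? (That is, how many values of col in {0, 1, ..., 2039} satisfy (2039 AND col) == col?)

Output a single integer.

2039 in binary = 11111110111
popcount(2039) = number of 1-bits in 11111110111 = 10
A col c satisfies (2039 AND c) == c iff every set bit of c is also set in 2039; each of the 10 set bits of 2039 can independently be on or off in c.
count = 2^10 = 1024

Answer: 1024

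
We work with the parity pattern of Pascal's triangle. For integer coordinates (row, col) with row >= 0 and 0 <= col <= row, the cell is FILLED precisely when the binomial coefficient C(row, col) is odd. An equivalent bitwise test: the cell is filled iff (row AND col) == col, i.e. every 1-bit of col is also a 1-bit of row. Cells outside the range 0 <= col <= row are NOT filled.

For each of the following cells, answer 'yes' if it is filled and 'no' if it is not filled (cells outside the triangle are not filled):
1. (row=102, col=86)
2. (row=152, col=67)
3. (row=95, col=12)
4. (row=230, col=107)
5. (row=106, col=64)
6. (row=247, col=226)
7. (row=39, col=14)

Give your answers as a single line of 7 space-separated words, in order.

(102,86): row=0b1100110, col=0b1010110, row AND col = 0b1000110 = 70; 70 != 86 -> empty
(152,67): row=0b10011000, col=0b1000011, row AND col = 0b0 = 0; 0 != 67 -> empty
(95,12): row=0b1011111, col=0b1100, row AND col = 0b1100 = 12; 12 == 12 -> filled
(230,107): row=0b11100110, col=0b1101011, row AND col = 0b1100010 = 98; 98 != 107 -> empty
(106,64): row=0b1101010, col=0b1000000, row AND col = 0b1000000 = 64; 64 == 64 -> filled
(247,226): row=0b11110111, col=0b11100010, row AND col = 0b11100010 = 226; 226 == 226 -> filled
(39,14): row=0b100111, col=0b1110, row AND col = 0b110 = 6; 6 != 14 -> empty

Answer: no no yes no yes yes no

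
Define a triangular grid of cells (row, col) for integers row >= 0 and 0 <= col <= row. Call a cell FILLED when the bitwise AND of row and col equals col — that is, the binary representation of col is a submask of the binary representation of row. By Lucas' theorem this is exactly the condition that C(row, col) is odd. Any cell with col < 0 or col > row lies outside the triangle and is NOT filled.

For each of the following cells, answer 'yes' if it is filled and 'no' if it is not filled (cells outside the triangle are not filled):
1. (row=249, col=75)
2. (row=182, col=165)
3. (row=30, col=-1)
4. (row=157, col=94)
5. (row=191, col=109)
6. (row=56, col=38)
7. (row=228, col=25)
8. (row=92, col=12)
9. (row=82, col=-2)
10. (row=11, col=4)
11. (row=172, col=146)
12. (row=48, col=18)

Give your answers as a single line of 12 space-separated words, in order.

Answer: no no no no no no no yes no no no no

Derivation:
(249,75): row=0b11111001, col=0b1001011, row AND col = 0b1001001 = 73; 73 != 75 -> empty
(182,165): row=0b10110110, col=0b10100101, row AND col = 0b10100100 = 164; 164 != 165 -> empty
(30,-1): col outside [0, 30] -> not filled
(157,94): row=0b10011101, col=0b1011110, row AND col = 0b11100 = 28; 28 != 94 -> empty
(191,109): row=0b10111111, col=0b1101101, row AND col = 0b101101 = 45; 45 != 109 -> empty
(56,38): row=0b111000, col=0b100110, row AND col = 0b100000 = 32; 32 != 38 -> empty
(228,25): row=0b11100100, col=0b11001, row AND col = 0b0 = 0; 0 != 25 -> empty
(92,12): row=0b1011100, col=0b1100, row AND col = 0b1100 = 12; 12 == 12 -> filled
(82,-2): col outside [0, 82] -> not filled
(11,4): row=0b1011, col=0b100, row AND col = 0b0 = 0; 0 != 4 -> empty
(172,146): row=0b10101100, col=0b10010010, row AND col = 0b10000000 = 128; 128 != 146 -> empty
(48,18): row=0b110000, col=0b10010, row AND col = 0b10000 = 16; 16 != 18 -> empty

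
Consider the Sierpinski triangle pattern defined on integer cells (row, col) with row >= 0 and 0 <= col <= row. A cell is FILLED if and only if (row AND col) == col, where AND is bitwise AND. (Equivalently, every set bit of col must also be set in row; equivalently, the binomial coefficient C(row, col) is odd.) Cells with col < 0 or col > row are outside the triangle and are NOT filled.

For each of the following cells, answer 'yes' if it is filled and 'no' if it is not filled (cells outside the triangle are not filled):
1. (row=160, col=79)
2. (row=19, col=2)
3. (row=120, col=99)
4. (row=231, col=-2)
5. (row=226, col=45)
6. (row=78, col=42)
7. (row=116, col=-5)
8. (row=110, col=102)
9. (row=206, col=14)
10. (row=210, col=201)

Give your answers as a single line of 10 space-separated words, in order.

(160,79): row=0b10100000, col=0b1001111, row AND col = 0b0 = 0; 0 != 79 -> empty
(19,2): row=0b10011, col=0b10, row AND col = 0b10 = 2; 2 == 2 -> filled
(120,99): row=0b1111000, col=0b1100011, row AND col = 0b1100000 = 96; 96 != 99 -> empty
(231,-2): col outside [0, 231] -> not filled
(226,45): row=0b11100010, col=0b101101, row AND col = 0b100000 = 32; 32 != 45 -> empty
(78,42): row=0b1001110, col=0b101010, row AND col = 0b1010 = 10; 10 != 42 -> empty
(116,-5): col outside [0, 116] -> not filled
(110,102): row=0b1101110, col=0b1100110, row AND col = 0b1100110 = 102; 102 == 102 -> filled
(206,14): row=0b11001110, col=0b1110, row AND col = 0b1110 = 14; 14 == 14 -> filled
(210,201): row=0b11010010, col=0b11001001, row AND col = 0b11000000 = 192; 192 != 201 -> empty

Answer: no yes no no no no no yes yes no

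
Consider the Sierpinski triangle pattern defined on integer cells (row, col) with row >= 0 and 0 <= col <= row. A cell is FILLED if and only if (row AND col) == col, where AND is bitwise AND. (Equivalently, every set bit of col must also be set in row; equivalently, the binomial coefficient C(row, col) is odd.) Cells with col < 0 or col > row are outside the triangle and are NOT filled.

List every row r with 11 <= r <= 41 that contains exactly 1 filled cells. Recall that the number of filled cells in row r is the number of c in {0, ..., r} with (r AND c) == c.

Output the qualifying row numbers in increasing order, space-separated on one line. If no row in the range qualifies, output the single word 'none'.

Row r has 2^popcount(r) filled cells, so we need popcount(r) = log2(1) = 0.
Scan r = 11..41 and keep those with exactly 0 one-bits:
r=11=1011 popcount=3 -> skip
r=12=1100 popcount=2 -> skip
r=13=1101 popcount=3 -> skip
r=14=1110 popcount=3 -> skip
r=15=1111 popcount=4 -> skip
r=16=10000 popcount=1 -> skip
r=17=10001 popcount=2 -> skip
r=18=10010 popcount=2 -> skip
r=19=10011 popcount=3 -> skip
r=20=10100 popcount=2 -> skip
r=21=10101 popcount=3 -> skip
r=22=10110 popcount=3 -> skip
r=23=10111 popcount=4 -> skip
r=24=11000 popcount=2 -> skip
r=25=11001 popcount=3 -> skip
r=26=11010 popcount=3 -> skip
r=27=11011 popcount=4 -> skip
r=28=11100 popcount=3 -> skip
r=29=11101 popcount=4 -> skip
r=30=11110 popcount=4 -> skip
r=31=11111 popcount=5 -> skip
r=32=100000 popcount=1 -> skip
r=33=100001 popcount=2 -> skip
r=34=100010 popcount=2 -> skip
r=35=100011 popcount=3 -> skip
r=36=100100 popcount=2 -> skip
r=37=100101 popcount=3 -> skip
r=38=100110 popcount=3 -> skip
r=39=100111 popcount=4 -> skip
r=40=101000 popcount=2 -> skip
r=41=101001 popcount=3 -> skip
Kept rows: none

Answer: none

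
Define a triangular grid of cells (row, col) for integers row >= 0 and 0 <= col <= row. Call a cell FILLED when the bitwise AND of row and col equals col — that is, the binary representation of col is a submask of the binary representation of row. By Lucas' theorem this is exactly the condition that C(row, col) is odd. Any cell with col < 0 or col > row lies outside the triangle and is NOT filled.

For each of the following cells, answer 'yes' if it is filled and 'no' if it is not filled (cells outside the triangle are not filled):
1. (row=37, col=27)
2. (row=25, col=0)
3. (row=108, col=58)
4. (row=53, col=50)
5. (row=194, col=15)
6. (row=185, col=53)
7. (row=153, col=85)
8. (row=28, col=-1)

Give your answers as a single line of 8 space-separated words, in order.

(37,27): row=0b100101, col=0b11011, row AND col = 0b1 = 1; 1 != 27 -> empty
(25,0): row=0b11001, col=0b0, row AND col = 0b0 = 0; 0 == 0 -> filled
(108,58): row=0b1101100, col=0b111010, row AND col = 0b101000 = 40; 40 != 58 -> empty
(53,50): row=0b110101, col=0b110010, row AND col = 0b110000 = 48; 48 != 50 -> empty
(194,15): row=0b11000010, col=0b1111, row AND col = 0b10 = 2; 2 != 15 -> empty
(185,53): row=0b10111001, col=0b110101, row AND col = 0b110001 = 49; 49 != 53 -> empty
(153,85): row=0b10011001, col=0b1010101, row AND col = 0b10001 = 17; 17 != 85 -> empty
(28,-1): col outside [0, 28] -> not filled

Answer: no yes no no no no no no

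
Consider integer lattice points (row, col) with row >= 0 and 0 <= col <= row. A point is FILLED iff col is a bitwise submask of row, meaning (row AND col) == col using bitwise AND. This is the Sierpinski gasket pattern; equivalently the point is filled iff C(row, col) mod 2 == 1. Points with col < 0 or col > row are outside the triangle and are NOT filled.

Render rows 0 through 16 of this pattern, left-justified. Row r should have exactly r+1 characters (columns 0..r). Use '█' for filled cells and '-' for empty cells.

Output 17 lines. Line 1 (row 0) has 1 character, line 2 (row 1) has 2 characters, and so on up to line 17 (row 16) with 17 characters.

Answer: █
██
█-█
████
█---█
██--██
█-█-█-█
████████
█-------█
██------██
█-█-----█-█
████----████
█---█---█---█
██--██--██--██
█-█-█-█-█-█-█-█
████████████████
█---------------█

Derivation:
r0=0: █
r1=1: ██
r2=10: █-█
r3=11: ████
r4=100: █---█
r5=101: ██--██
r6=110: █-█-█-█
r7=111: ████████
r8=1000: █-------█
r9=1001: ██------██
r10=1010: █-█-----█-█
r11=1011: ████----████
r12=1100: █---█---█---█
r13=1101: ██--██--██--██
r14=1110: █-█-█-█-█-█-█-█
r15=1111: ████████████████
r16=10000: █---------------█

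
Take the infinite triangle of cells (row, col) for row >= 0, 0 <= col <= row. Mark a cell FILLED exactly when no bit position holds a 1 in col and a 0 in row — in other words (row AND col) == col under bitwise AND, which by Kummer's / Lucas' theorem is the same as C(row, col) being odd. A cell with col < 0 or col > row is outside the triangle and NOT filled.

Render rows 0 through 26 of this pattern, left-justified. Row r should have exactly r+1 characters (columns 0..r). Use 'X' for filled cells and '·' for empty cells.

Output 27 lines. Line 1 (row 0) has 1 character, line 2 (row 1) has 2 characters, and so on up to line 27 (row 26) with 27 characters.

r0=0: X
r1=1: XX
r2=10: X·X
r3=11: XXXX
r4=100: X···X
r5=101: XX··XX
r6=110: X·X·X·X
r7=111: XXXXXXXX
r8=1000: X·······X
r9=1001: XX······XX
r10=1010: X·X·····X·X
r11=1011: XXXX····XXXX
r12=1100: X···X···X···X
r13=1101: XX··XX··XX··XX
r14=1110: X·X·X·X·X·X·X·X
r15=1111: XXXXXXXXXXXXXXXX
r16=10000: X···············X
r17=10001: XX··············XX
r18=10010: X·X·············X·X
r19=10011: XXXX············XXXX
r20=10100: X···X···········X···X
r21=10101: XX··XX··········XX··XX
r22=10110: X·X·X·X·········X·X·X·X
r23=10111: XXXXXXXX········XXXXXXXX
r24=11000: X·······X·······X·······X
r25=11001: XX······XX······XX······XX
r26=11010: X·X·····X·X·····X·X·····X·X

Answer: X
XX
X·X
XXXX
X···X
XX··XX
X·X·X·X
XXXXXXXX
X·······X
XX······XX
X·X·····X·X
XXXX····XXXX
X···X···X···X
XX··XX··XX··XX
X·X·X·X·X·X·X·X
XXXXXXXXXXXXXXXX
X···············X
XX··············XX
X·X·············X·X
XXXX············XXXX
X···X···········X···X
XX··XX··········XX··XX
X·X·X·X·········X·X·X·X
XXXXXXXX········XXXXXXXX
X·······X·······X·······X
XX······XX······XX······XX
X·X·····X·X·····X·X·····X·X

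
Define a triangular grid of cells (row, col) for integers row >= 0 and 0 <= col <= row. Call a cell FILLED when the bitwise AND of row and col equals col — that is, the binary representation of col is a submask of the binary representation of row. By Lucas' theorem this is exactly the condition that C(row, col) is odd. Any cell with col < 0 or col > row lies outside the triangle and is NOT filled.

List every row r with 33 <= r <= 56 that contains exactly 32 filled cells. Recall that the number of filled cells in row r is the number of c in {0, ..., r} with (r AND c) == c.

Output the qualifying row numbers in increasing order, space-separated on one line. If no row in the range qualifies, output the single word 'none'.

Row r has 2^popcount(r) filled cells, so we need popcount(r) = log2(32) = 5.
Scan r = 33..56 and keep those with exactly 5 one-bits:
r=33=100001 popcount=2 -> skip
r=34=100010 popcount=2 -> skip
r=35=100011 popcount=3 -> skip
r=36=100100 popcount=2 -> skip
r=37=100101 popcount=3 -> skip
r=38=100110 popcount=3 -> skip
r=39=100111 popcount=4 -> skip
r=40=101000 popcount=2 -> skip
r=41=101001 popcount=3 -> skip
r=42=101010 popcount=3 -> skip
r=43=101011 popcount=4 -> skip
r=44=101100 popcount=3 -> skip
r=45=101101 popcount=4 -> skip
r=46=101110 popcount=4 -> skip
r=47=101111 popcount=5 -> KEEP
r=48=110000 popcount=2 -> skip
r=49=110001 popcount=3 -> skip
r=50=110010 popcount=3 -> skip
r=51=110011 popcount=4 -> skip
r=52=110100 popcount=3 -> skip
r=53=110101 popcount=4 -> skip
r=54=110110 popcount=4 -> skip
r=55=110111 popcount=5 -> KEEP
r=56=111000 popcount=3 -> skip
Kept rows: 47 55

Answer: 47 55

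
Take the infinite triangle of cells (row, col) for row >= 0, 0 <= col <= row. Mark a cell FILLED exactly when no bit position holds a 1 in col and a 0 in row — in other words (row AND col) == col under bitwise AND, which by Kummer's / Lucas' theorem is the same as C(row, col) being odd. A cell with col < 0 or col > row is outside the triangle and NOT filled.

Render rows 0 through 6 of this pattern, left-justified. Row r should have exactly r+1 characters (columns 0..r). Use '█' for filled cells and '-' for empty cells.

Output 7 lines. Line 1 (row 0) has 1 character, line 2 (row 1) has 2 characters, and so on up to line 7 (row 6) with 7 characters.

r0=0: █
r1=1: ██
r2=10: █-█
r3=11: ████
r4=100: █---█
r5=101: ██--██
r6=110: █-█-█-█

Answer: █
██
█-█
████
█---█
██--██
█-█-█-█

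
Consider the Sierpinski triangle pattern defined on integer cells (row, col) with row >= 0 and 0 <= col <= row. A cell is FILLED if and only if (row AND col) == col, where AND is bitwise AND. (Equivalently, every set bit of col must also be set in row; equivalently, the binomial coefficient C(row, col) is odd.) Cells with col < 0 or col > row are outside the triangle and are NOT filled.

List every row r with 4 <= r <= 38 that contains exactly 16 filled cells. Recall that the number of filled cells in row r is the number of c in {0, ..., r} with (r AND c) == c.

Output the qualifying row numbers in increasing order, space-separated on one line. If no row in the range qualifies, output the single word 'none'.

Answer: 15 23 27 29 30

Derivation:
Row r has 2^popcount(r) filled cells, so we need popcount(r) = log2(16) = 4.
Scan r = 4..38 and keep those with exactly 4 one-bits:
r=4=100 popcount=1 -> skip
r=5=101 popcount=2 -> skip
r=6=110 popcount=2 -> skip
r=7=111 popcount=3 -> skip
r=8=1000 popcount=1 -> skip
r=9=1001 popcount=2 -> skip
r=10=1010 popcount=2 -> skip
r=11=1011 popcount=3 -> skip
r=12=1100 popcount=2 -> skip
r=13=1101 popcount=3 -> skip
r=14=1110 popcount=3 -> skip
r=15=1111 popcount=4 -> KEEP
r=16=10000 popcount=1 -> skip
r=17=10001 popcount=2 -> skip
r=18=10010 popcount=2 -> skip
r=19=10011 popcount=3 -> skip
r=20=10100 popcount=2 -> skip
r=21=10101 popcount=3 -> skip
r=22=10110 popcount=3 -> skip
r=23=10111 popcount=4 -> KEEP
r=24=11000 popcount=2 -> skip
r=25=11001 popcount=3 -> skip
r=26=11010 popcount=3 -> skip
r=27=11011 popcount=4 -> KEEP
r=28=11100 popcount=3 -> skip
r=29=11101 popcount=4 -> KEEP
r=30=11110 popcount=4 -> KEEP
r=31=11111 popcount=5 -> skip
r=32=100000 popcount=1 -> skip
r=33=100001 popcount=2 -> skip
r=34=100010 popcount=2 -> skip
r=35=100011 popcount=3 -> skip
r=36=100100 popcount=2 -> skip
r=37=100101 popcount=3 -> skip
r=38=100110 popcount=3 -> skip
Kept rows: 15 23 27 29 30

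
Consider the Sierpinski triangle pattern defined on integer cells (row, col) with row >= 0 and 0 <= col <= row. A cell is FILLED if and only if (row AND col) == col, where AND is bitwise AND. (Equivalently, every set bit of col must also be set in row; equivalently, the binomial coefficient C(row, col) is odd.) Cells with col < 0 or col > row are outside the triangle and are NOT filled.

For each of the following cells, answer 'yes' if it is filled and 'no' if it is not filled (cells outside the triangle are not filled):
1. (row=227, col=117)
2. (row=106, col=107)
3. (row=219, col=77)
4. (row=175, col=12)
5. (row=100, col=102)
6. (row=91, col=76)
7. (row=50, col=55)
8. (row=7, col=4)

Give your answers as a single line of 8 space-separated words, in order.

(227,117): row=0b11100011, col=0b1110101, row AND col = 0b1100001 = 97; 97 != 117 -> empty
(106,107): col outside [0, 106] -> not filled
(219,77): row=0b11011011, col=0b1001101, row AND col = 0b1001001 = 73; 73 != 77 -> empty
(175,12): row=0b10101111, col=0b1100, row AND col = 0b1100 = 12; 12 == 12 -> filled
(100,102): col outside [0, 100] -> not filled
(91,76): row=0b1011011, col=0b1001100, row AND col = 0b1001000 = 72; 72 != 76 -> empty
(50,55): col outside [0, 50] -> not filled
(7,4): row=0b111, col=0b100, row AND col = 0b100 = 4; 4 == 4 -> filled

Answer: no no no yes no no no yes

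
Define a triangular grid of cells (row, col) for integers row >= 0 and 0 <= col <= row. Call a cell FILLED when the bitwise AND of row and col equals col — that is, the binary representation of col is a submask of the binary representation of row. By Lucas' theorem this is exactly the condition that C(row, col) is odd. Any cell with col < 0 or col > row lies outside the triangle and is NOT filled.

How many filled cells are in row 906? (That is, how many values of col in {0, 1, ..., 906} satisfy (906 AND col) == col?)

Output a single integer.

906 in binary = 1110001010
popcount(906) = number of 1-bits in 1110001010 = 5
A col c satisfies (906 AND c) == c iff every set bit of c is also set in 906; each of the 5 set bits of 906 can independently be on or off in c.
count = 2^5 = 32

Answer: 32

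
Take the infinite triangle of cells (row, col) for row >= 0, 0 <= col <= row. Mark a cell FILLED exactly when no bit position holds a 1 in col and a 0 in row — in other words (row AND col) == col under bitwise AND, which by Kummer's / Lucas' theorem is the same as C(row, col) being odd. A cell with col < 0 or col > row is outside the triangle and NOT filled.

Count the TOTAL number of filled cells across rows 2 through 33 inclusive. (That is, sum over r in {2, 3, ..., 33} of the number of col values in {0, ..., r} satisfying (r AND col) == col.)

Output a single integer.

r2=10 pc1: +2 =2
r3=11 pc2: +4 =6
r4=100 pc1: +2 =8
r5=101 pc2: +4 =12
r6=110 pc2: +4 =16
r7=111 pc3: +8 =24
r8=1000 pc1: +2 =26
r9=1001 pc2: +4 =30
r10=1010 pc2: +4 =34
r11=1011 pc3: +8 =42
r12=1100 pc2: +4 =46
r13=1101 pc3: +8 =54
r14=1110 pc3: +8 =62
r15=1111 pc4: +16 =78
r16=10000 pc1: +2 =80
r17=10001 pc2: +4 =84
r18=10010 pc2: +4 =88
r19=10011 pc3: +8 =96
r20=10100 pc2: +4 =100
r21=10101 pc3: +8 =108
r22=10110 pc3: +8 =116
r23=10111 pc4: +16 =132
r24=11000 pc2: +4 =136
r25=11001 pc3: +8 =144
r26=11010 pc3: +8 =152
r27=11011 pc4: +16 =168
r28=11100 pc3: +8 =176
r29=11101 pc4: +16 =192
r30=11110 pc4: +16 =208
r31=11111 pc5: +32 =240
r32=100000 pc1: +2 =242
r33=100001 pc2: +4 =246

Answer: 246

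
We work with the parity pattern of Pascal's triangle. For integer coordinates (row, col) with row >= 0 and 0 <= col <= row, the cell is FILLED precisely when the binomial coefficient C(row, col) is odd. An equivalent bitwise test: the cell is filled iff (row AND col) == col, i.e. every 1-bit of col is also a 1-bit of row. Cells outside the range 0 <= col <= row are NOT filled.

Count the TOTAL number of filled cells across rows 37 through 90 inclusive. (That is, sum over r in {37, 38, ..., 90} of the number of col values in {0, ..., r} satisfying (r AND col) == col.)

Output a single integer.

r37=100101 pc3: +8 =8
r38=100110 pc3: +8 =16
r39=100111 pc4: +16 =32
r40=101000 pc2: +4 =36
r41=101001 pc3: +8 =44
r42=101010 pc3: +8 =52
r43=101011 pc4: +16 =68
r44=101100 pc3: +8 =76
r45=101101 pc4: +16 =92
r46=101110 pc4: +16 =108
r47=101111 pc5: +32 =140
r48=110000 pc2: +4 =144
r49=110001 pc3: +8 =152
r50=110010 pc3: +8 =160
r51=110011 pc4: +16 =176
r52=110100 pc3: +8 =184
r53=110101 pc4: +16 =200
r54=110110 pc4: +16 =216
r55=110111 pc5: +32 =248
r56=111000 pc3: +8 =256
r57=111001 pc4: +16 =272
r58=111010 pc4: +16 =288
r59=111011 pc5: +32 =320
r60=111100 pc4: +16 =336
r61=111101 pc5: +32 =368
r62=111110 pc5: +32 =400
r63=111111 pc6: +64 =464
r64=1000000 pc1: +2 =466
r65=1000001 pc2: +4 =470
r66=1000010 pc2: +4 =474
r67=1000011 pc3: +8 =482
r68=1000100 pc2: +4 =486
r69=1000101 pc3: +8 =494
r70=1000110 pc3: +8 =502
r71=1000111 pc4: +16 =518
r72=1001000 pc2: +4 =522
r73=1001001 pc3: +8 =530
r74=1001010 pc3: +8 =538
r75=1001011 pc4: +16 =554
r76=1001100 pc3: +8 =562
r77=1001101 pc4: +16 =578
r78=1001110 pc4: +16 =594
r79=1001111 pc5: +32 =626
r80=1010000 pc2: +4 =630
r81=1010001 pc3: +8 =638
r82=1010010 pc3: +8 =646
r83=1010011 pc4: +16 =662
r84=1010100 pc3: +8 =670
r85=1010101 pc4: +16 =686
r86=1010110 pc4: +16 =702
r87=1010111 pc5: +32 =734
r88=1011000 pc3: +8 =742
r89=1011001 pc4: +16 =758
r90=1011010 pc4: +16 =774

Answer: 774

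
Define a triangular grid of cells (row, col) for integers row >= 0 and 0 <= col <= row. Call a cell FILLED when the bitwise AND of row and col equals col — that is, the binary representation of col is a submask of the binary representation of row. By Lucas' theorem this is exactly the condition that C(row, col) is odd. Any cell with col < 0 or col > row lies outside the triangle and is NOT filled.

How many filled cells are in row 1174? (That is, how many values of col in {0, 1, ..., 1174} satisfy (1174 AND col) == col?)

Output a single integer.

Answer: 32

Derivation:
1174 in binary = 10010010110
popcount(1174) = number of 1-bits in 10010010110 = 5
A col c satisfies (1174 AND c) == c iff every set bit of c is also set in 1174; each of the 5 set bits of 1174 can independently be on or off in c.
count = 2^5 = 32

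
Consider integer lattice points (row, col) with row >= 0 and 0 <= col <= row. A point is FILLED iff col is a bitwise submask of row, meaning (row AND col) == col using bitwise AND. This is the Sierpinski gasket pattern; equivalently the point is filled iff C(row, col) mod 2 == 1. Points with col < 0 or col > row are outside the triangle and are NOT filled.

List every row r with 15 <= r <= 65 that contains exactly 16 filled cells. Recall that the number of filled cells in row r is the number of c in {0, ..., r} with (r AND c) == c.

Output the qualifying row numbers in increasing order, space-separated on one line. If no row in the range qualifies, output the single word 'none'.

Row r has 2^popcount(r) filled cells, so we need popcount(r) = log2(16) = 4.
Scan r = 15..65 and keep those with exactly 4 one-bits:
r=15=1111 popcount=4 -> KEEP
r=16=10000 popcount=1 -> skip
r=17=10001 popcount=2 -> skip
r=18=10010 popcount=2 -> skip
r=19=10011 popcount=3 -> skip
r=20=10100 popcount=2 -> skip
r=21=10101 popcount=3 -> skip
r=22=10110 popcount=3 -> skip
r=23=10111 popcount=4 -> KEEP
r=24=11000 popcount=2 -> skip
r=25=11001 popcount=3 -> skip
r=26=11010 popcount=3 -> skip
r=27=11011 popcount=4 -> KEEP
r=28=11100 popcount=3 -> skip
r=29=11101 popcount=4 -> KEEP
r=30=11110 popcount=4 -> KEEP
r=31=11111 popcount=5 -> skip
r=32=100000 popcount=1 -> skip
r=33=100001 popcount=2 -> skip
r=34=100010 popcount=2 -> skip
r=35=100011 popcount=3 -> skip
r=36=100100 popcount=2 -> skip
r=37=100101 popcount=3 -> skip
r=38=100110 popcount=3 -> skip
r=39=100111 popcount=4 -> KEEP
r=40=101000 popcount=2 -> skip
r=41=101001 popcount=3 -> skip
r=42=101010 popcount=3 -> skip
r=43=101011 popcount=4 -> KEEP
r=44=101100 popcount=3 -> skip
r=45=101101 popcount=4 -> KEEP
r=46=101110 popcount=4 -> KEEP
r=47=101111 popcount=5 -> skip
r=48=110000 popcount=2 -> skip
r=49=110001 popcount=3 -> skip
r=50=110010 popcount=3 -> skip
r=51=110011 popcount=4 -> KEEP
r=52=110100 popcount=3 -> skip
r=53=110101 popcount=4 -> KEEP
r=54=110110 popcount=4 -> KEEP
r=55=110111 popcount=5 -> skip
r=56=111000 popcount=3 -> skip
r=57=111001 popcount=4 -> KEEP
r=58=111010 popcount=4 -> KEEP
r=59=111011 popcount=5 -> skip
r=60=111100 popcount=4 -> KEEP
r=61=111101 popcount=5 -> skip
r=62=111110 popcount=5 -> skip
r=63=111111 popcount=6 -> skip
r=64=1000000 popcount=1 -> skip
r=65=1000001 popcount=2 -> skip
Kept rows: 15 23 27 29 30 39 43 45 46 51 53 54 57 58 60

Answer: 15 23 27 29 30 39 43 45 46 51 53 54 57 58 60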